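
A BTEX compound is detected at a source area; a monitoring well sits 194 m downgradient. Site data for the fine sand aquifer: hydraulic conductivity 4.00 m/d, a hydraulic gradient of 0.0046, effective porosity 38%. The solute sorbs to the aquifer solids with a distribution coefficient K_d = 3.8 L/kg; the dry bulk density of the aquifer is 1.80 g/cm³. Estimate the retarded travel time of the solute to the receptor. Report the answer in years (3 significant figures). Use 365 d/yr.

209 years

q = Ki = 4.00 × 0.0046 = 0.01840 m/d
Seepage velocity v = q / n = 0.01840 / 0.38 = 0.04842 m/d
Retardation R = 1 + ρ_b·K_d/n = 1 + 1.80×3.8/0.38 = 19.00
Contaminant velocity v_c = v/R = 0.04842/19.00 = 0.002548 m/d
t = L/v_c = 194/0.002548 = 76120 d
   = 76120/365 = 209 yr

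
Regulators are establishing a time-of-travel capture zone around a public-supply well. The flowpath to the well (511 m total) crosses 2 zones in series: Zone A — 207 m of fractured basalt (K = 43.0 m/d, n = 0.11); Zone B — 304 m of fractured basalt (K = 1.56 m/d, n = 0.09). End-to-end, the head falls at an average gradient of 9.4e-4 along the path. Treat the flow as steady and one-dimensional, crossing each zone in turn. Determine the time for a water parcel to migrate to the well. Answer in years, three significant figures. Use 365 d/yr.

Continuity: the same q passes through each zone, so ΔH = q·Σ(L_j/K_j) — the zones act as resistances in series.
Σ(L/K) = 207/43.0 + 304/1.56 = 4.814 + 194.9 = 199.7 d
K_eq = L_total / Σ(L/K) = 511 / 199.7 = 2.559 m/d
q = K_eq · i = 2.559 × 9.4e-4 = 0.002405 m/d (same in every zone)
Zone A: v = q/n = 0.002405/0.11 = 0.02187 m/d → t_A = 207/0.02187 = 9466 d
Zone B: v = q/n = 0.002405/0.09 = 0.02673 m/d → t_B = 304/0.02673 = 11370 d
Total t = 9466 + 11370 = 20840 d
   = 20840 / 365 = 57.1 yr

57.1 years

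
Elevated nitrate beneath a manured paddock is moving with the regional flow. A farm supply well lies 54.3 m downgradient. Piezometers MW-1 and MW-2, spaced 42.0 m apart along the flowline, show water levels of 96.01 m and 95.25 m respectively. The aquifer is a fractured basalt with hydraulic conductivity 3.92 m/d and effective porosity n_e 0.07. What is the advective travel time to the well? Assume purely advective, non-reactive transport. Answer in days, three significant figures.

Hydraulic gradient i = (96.01 − 95.25) / 42.0 = 0.76 / 42.0 = 0.01810
Specific discharge q = 3.92 × 0.01810 = 0.07093 m/d
v_s = q/n_e = 0.07093/0.07 = 1.013 m/d
t = L / v = 54.3 / 1.013 = 53.59 d

53.6 days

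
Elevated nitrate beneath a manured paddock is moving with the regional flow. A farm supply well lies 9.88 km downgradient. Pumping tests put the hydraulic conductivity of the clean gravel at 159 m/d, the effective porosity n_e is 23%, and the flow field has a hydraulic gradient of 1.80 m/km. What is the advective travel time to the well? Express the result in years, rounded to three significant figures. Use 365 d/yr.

21.8 years

Specific discharge q = 159 × 0.0018 = 0.2862 m/d
Seepage velocity v = q / n = 0.2862 / 0.23 = 1.244 m/d
L = 9.88 km = 9880 m
t = L / v = 9880 / 1.244 = 7940 d
   = 7940 / 365 = 21.8 yr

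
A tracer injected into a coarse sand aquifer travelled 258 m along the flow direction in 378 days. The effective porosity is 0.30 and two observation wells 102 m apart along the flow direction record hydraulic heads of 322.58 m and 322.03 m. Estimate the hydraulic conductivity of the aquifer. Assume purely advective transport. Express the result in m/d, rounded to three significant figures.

Hydraulic gradient i = (322.58 − 322.03) / 102 = 0.55 / 102 = 0.005392
v = L / t = 258 / 378 = 0.6825 m/d
K = v · n / i = 0.6825 × 0.30 / 0.005392 = 38.0 m/d

38.0 m/d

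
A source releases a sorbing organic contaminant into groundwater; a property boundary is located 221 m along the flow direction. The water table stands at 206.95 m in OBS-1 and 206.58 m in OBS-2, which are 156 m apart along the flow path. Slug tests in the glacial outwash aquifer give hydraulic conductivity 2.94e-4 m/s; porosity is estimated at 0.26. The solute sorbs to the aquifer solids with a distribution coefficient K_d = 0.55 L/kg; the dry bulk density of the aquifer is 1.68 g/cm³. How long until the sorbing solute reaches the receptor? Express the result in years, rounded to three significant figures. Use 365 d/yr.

11.9 years

Hydraulic gradient i = (206.95 − 206.58) / 156 = 0.37 / 156 = 0.002372
K = 2.94e-4 m/s × 86400 s/d = 25.40 m/d
Specific discharge q = 25.40 × 0.002372 = 0.06025 m/d
v = Ki/n = 25.40·0.002372/0.26 = 0.2317 m/d
Retardation R = 1 + ρ_b·K_d/n = 1 + 1.68×0.55/0.26 = 4.554
Contaminant velocity v_c = v/R = 0.2317/4.554 = 0.05088 m/d
t = L/v_c = 221/0.05088 = 4343 d
   = 4343/365 = 11.9 yr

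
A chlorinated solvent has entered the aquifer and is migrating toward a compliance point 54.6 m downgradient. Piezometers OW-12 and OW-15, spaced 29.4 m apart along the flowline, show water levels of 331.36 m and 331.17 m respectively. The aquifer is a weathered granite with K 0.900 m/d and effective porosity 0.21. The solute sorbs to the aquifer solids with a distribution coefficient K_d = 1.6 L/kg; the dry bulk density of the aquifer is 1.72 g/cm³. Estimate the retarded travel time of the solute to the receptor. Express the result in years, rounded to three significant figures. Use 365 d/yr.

Hydraulic gradient i = (331.36 − 331.17) / 29.4 = 0.19 / 29.4 = 0.006463
Specific discharge q = 0.900 × 0.006463 = 0.005816 m/d
Average linear velocity = 0.005816 / 0.21 = 0.02770 m/d
Retardation R = 1 + ρ_b·K_d/n = 1 + 1.72×1.6/0.21 = 14.10
Contaminant velocity v_c = v/R = 0.02770/14.10 = 0.001964 m/d
t = L/v_c = 54.6/0.001964 = 27810 d
   = 27810/365 = 76.2 yr

76.2 years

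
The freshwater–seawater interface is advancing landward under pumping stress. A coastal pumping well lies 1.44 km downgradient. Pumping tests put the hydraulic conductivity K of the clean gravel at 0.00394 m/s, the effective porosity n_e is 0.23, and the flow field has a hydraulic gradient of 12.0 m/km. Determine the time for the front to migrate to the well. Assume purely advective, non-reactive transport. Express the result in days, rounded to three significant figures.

K = 0.00394 m/s × 86400 s/d = 340.4 m/d
q = Ki = 340.4 × 0.012 = 4.085 m/d
v = Ki/n = 340.4·0.012/0.23 = 17.76 m/d
L = 1.44 km = 1440 m
t = L / v = 1440 / 17.76 = 81.08 d

81.1 days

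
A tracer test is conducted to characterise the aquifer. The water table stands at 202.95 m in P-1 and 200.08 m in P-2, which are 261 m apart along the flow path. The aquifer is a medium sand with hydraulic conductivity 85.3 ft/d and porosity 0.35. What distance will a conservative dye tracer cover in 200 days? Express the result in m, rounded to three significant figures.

Hydraulic gradient i = (202.95 − 200.08) / 261 = 2.87 / 261 = 0.01100
K = 85.3 ft/d × 0.3048 = 26.00 m/d
Darcy flux q = K·i = 26.00 × 0.01100 = 0.2859 m/d
v_s = q/n_e = 0.2859/0.35 = 0.8168 m/d
L = v × T = 0.8168 × 200 = 163.4 m

163 m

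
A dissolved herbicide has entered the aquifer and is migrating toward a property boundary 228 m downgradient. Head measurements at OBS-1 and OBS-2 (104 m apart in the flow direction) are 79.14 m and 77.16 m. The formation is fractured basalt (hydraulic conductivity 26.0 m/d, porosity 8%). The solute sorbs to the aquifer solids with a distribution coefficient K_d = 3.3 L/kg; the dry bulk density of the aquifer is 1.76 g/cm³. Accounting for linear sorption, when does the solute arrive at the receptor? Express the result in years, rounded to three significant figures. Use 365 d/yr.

Hydraulic gradient i = (79.14 − 77.16) / 104 = 1.98 / 104 = 0.01904
q = Ki = 26.0 × 0.01904 = 0.4950 m/d
v_s = q/n_e = 0.4950/0.08 = 6.188 m/d
Retardation R = 1 + ρ_b·K_d/n = 1 + 1.76×3.3/0.08 = 73.60
Contaminant velocity v_c = v/R = 6.188/73.60 = 0.08407 m/d
t = L/v_c = 228/0.08407 = 2712 d
   = 2712/365 = 7.43 yr

7.43 years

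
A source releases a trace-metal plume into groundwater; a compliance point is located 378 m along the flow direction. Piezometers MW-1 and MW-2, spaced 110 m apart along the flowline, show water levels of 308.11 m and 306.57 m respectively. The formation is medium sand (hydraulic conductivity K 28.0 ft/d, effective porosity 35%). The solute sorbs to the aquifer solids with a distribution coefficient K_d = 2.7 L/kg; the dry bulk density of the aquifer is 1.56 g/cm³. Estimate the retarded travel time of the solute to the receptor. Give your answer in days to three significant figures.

Hydraulic gradient i = (308.11 − 306.57) / 110 = 1.54 / 110 = 0.01400
K = 28.0 ft/d × 0.3048 = 8.534 m/d
q = Ki = 8.534 × 0.01400 = 0.1195 m/d
Seepage velocity v = q / n = 0.1195 / 0.35 = 0.3414 m/d
Retardation R = 1 + ρ_b·K_d/n = 1 + 1.56×2.7/0.35 = 13.03
Contaminant velocity v_c = v/R = 0.3414/13.03 = 0.02619 m/d
t = L/v_c = 378/0.02619 = 14430 d

14400 days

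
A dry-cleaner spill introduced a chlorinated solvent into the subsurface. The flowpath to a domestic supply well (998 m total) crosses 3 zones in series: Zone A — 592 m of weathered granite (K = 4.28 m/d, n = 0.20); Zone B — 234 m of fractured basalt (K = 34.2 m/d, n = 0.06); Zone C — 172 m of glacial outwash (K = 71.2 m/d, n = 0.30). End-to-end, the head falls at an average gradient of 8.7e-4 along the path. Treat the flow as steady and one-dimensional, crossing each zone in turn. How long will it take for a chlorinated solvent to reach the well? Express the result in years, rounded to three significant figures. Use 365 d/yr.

For zones in series the flux q is common to all zones; the equivalent conductivity is the harmonic (thickness-weighted) mean, K_eq = L_total / Σ(L_j/K_j).
Σ(L/K) = 592/4.28 + 234/34.2 + 172/71.2 = 138.3 + 6.842 + 2.416 = 147.6 d
K_eq = L_total / Σ(L/K) = 998 / 147.6 = 6.763 m/d
q = K_eq · i = 6.763 × 8.7e-4 = 0.005883 m/d (same in every zone)
Zone A: v = q/n = 0.005883/0.20 = 0.02942 m/d → t_A = 592/0.02942 = 20120 d
Zone B: v = q/n = 0.005883/0.06 = 0.09806 m/d → t_B = 234/0.09806 = 2386 d
Zone C: v = q/n = 0.005883/0.30 = 0.01961 m/d → t_C = 172/0.01961 = 8770 d
Total t = 20120 + 2386 + 8770 = 31280 d
   = 31280 / 365 = 85.7 yr

85.7 years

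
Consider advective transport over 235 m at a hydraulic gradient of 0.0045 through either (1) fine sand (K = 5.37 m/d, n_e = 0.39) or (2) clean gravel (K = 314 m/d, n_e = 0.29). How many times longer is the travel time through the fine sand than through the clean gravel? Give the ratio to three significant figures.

78.6

Unit 1 (fine sand): v = 5.37×0.0045/0.39 = 0.06196 m/d, t = 235/0.06196 = 3793 d
Unit 2 (clean gravel): v = 314×0.0045/0.29 = 4.872 m/d, t = 235/4.872 = 48.23 d
t(fine sand) / t(clean gravel) = 3793/48.23 = 78.6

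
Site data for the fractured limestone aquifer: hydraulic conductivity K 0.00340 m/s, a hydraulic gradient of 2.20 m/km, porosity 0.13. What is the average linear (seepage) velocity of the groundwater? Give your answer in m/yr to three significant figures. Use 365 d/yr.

K = 0.00340 m/s × 86400 s/d = 293.8 m/d
Darcy flux q = K·i = 293.8 × 0.0022 = 0.6463 m/d
v_s = q/n_e = 0.6463/0.13 = 4.971 m/d
   = 4.971 × 365 = 1810 m/yr

1810 m/yr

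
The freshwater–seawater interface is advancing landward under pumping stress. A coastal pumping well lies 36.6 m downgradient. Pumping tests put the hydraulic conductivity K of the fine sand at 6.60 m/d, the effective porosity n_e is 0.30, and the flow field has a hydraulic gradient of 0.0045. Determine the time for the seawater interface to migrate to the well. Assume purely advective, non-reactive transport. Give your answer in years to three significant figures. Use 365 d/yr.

q = Ki = 6.60 × 0.0045 = 0.02970 m/d
v_s = q/n_e = 0.02970/0.30 = 0.09900 m/d
t = L / v = 36.6 / 0.09900 = 369.7 d
   = 369.7 / 365 = 1.01 yr

1.01 years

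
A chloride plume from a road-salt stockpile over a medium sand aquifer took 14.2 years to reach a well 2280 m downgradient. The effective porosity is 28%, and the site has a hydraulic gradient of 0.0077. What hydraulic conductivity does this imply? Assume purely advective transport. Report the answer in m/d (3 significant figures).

t = 14.2 years = 5183 d
v = L / t = 2280 / 5183 = 0.4399 m/d
K = v · n / i = 0.4399 × 0.28 / 0.0077 = 16.0 m/d

16.0 m/d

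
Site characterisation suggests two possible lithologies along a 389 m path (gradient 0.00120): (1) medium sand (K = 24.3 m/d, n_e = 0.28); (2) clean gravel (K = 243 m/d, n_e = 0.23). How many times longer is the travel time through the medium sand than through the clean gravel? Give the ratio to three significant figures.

12.2

Unit 1 (medium sand): v = 24.3×0.0012/0.28 = 0.1041 m/d, t = 389/0.1041 = 3735 d
Unit 2 (clean gravel): v = 243×0.0012/0.23 = 1.268 m/d, t = 389/1.268 = 306.8 d
t(medium sand) / t(clean gravel) = 3735/306.8 = 12.2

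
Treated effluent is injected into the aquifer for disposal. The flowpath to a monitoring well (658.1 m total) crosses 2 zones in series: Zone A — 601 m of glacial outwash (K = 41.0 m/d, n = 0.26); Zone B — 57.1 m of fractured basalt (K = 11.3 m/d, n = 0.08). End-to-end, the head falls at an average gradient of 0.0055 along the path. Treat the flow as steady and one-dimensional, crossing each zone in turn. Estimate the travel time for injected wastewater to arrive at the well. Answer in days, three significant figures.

Steady 1-D flow in series ⇒ the Darcy flux q is identical in every zone and the zone head losses add (resistances L/K in series).
Σ(L/K) = 601/41.0 + 57.1/11.3 = 14.66 + 5.053 = 19.71 d
K_eq = L_total / Σ(L/K) = 658.1 / 19.71 = 33.39 m/d
q = K_eq · i = 33.39 × 0.0055 = 0.1836 m/d (same in every zone)
Zone A: v = q/n = 0.1836/0.26 = 0.7063 m/d → t_A = 601/0.7063 = 851.0 d
Zone B: v = q/n = 0.1836/0.08 = 2.295 m/d → t_B = 57.1/2.295 = 24.88 d
Total t = 851.0 + 24.88 = 875.8 d

876 days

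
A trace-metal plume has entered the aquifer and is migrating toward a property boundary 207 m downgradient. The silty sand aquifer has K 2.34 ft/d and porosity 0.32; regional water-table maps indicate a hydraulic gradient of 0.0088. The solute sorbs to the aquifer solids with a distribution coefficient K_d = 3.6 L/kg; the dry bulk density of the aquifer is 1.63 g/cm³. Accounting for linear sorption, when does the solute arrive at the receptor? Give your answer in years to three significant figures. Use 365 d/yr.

K = 2.34 ft/d × 0.3048 = 0.7132 m/d
Specific discharge q = 0.7132 × 0.0088 = 0.006276 m/d
v_s = q/n_e = 0.006276/0.32 = 0.01961 m/d
Retardation R = 1 + ρ_b·K_d/n = 1 + 1.63×3.6/0.32 = 19.34
Contaminant velocity v_c = v/R = 0.01961/19.34 = 0.001014 m/d
t = L/v_c = 207/0.001014 = 204100 d
   = 204100/365 = 559 yr

559 years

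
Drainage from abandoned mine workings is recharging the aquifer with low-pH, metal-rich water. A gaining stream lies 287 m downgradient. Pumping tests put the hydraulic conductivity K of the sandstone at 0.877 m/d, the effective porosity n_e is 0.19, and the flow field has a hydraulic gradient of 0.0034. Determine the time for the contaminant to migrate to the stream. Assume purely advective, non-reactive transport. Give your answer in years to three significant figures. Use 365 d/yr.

q = Ki = 0.877 × 0.0034 = 0.002982 m/d
Seepage velocity v = q / n = 0.002982 / 0.19 = 0.01569 m/d
t = L / v = 287 / 0.01569 = 18290 d
   = 18290 / 365 = 50.1 yr

50.1 years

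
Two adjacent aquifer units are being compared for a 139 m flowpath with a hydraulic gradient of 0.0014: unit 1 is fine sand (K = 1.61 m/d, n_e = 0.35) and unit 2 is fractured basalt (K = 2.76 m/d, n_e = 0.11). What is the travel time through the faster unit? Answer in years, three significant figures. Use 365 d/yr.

10.8 years

Unit 1 (fine sand): v = 1.61×0.0014/0.35 = 0.006440 m/d, t = 139/0.006440 = 21580 d
Unit 2 (fractured basalt): v = 2.76×0.0014/0.11 = 0.03513 m/d, t = 139/0.03513 = 3957 d
Faster: 3957 d / 365 = 10.8 yr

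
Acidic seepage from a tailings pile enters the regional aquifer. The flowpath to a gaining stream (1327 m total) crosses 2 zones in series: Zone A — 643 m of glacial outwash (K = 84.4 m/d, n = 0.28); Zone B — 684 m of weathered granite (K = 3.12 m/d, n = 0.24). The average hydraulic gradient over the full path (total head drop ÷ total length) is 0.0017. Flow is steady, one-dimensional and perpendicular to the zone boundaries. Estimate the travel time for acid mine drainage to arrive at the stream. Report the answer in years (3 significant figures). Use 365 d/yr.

94.8 years

For zones in series the flux q is common to all zones; the equivalent conductivity is the harmonic (thickness-weighted) mean, K_eq = L_total / Σ(L_j/K_j).
Σ(L/K) = 643/84.4 + 684/3.12 = 7.618 + 219.2 = 226.8 d
K_eq = L_total / Σ(L/K) = 1327 / 226.8 = 5.850 m/d
q = K_eq · i = 5.850 × 0.0017 = 0.009944 m/d (same in every zone)
Zone A: v = q/n = 0.009944/0.28 = 0.03552 m/d → t_A = 643/0.03552 = 18100 d
Zone B: v = q/n = 0.009944/0.24 = 0.04144 m/d → t_B = 684/0.04144 = 16510 d
Total t = 18100 + 16510 = 34610 d
   = 34610 / 365 = 94.8 yr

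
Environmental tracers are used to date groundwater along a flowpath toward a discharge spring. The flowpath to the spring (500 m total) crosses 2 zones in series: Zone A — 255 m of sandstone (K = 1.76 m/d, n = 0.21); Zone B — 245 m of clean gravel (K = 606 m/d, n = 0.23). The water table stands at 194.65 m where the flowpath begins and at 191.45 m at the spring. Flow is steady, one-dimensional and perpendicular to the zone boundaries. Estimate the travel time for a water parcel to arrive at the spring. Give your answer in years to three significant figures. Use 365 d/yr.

13.7 years

Total head drop ΔH = 194.65 − 191.45 = 3.20 m
Steady 1-D flow in series ⇒ the Darcy flux q is identical in every zone and the zone head losses add (resistances L/K in series).
Σ(L/K) = 255/1.76 + 245/606 = 144.9 + 0.4043 = 145.3 d
q = ΔH / Σ(L/K) = 3.20 / 145.3 = 0.02202 m/d (same in every zone)
Zone A: v = q/n = 0.02202/0.21 = 0.1049 m/d → t_A = 255/0.1049 = 2431 d
Zone B: v = q/n = 0.02202/0.23 = 0.09576 m/d → t_B = 245/0.09576 = 2558 d
Total t = 2431 + 2558 = 4990 d
   = 4990 / 365 = 13.7 yr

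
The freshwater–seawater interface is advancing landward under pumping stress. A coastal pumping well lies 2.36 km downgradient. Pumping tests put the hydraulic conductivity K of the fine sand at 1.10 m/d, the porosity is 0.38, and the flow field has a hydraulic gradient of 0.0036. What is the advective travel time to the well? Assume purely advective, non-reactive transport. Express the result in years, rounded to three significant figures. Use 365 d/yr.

Darcy flux q = K·i = 1.10 × 0.0036 = 0.003960 m/d
v = Ki/n = 1.10·0.0036/0.38 = 0.01042 m/d
L = 2.36 km = 2360 m
t = L / v = 2360 / 0.01042 = 226500 d
   = 226500 / 365 = 620 yr

620 years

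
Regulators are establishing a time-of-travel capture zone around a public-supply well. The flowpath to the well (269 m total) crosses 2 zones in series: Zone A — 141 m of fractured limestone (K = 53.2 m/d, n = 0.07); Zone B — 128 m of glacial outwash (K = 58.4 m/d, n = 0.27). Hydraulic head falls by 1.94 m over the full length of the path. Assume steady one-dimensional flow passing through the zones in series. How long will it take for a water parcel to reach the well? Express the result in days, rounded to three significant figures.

111 days

Continuity: the same q passes through each zone, so ΔH = q·Σ(L_j/K_j) — the zones act as resistances in series.
Σ(L/K) = 141/53.2 + 128/58.4 = 2.650 + 2.192 = 4.842 d
q = ΔH / Σ(L/K) = 1.94 / 4.842 = 0.4006 m/d (same in every zone)
Zone A: v = q/n = 0.4006/0.07 = 5.724 m/d → t_A = 141/5.724 = 24.64 d
Zone B: v = q/n = 0.4006/0.27 = 1.484 m/d → t_B = 128/1.484 = 86.26 d
Total t = 24.64 + 86.26 = 110.9 d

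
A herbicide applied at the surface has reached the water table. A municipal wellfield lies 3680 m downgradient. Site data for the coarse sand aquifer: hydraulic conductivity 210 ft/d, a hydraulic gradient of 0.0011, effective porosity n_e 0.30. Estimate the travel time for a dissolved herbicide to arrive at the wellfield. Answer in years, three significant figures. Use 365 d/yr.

43.0 years

K = 210 ft/d × 0.3048 = 64.01 m/d
Specific discharge q = 64.01 × 0.0011 = 0.07041 m/d
Average linear velocity = 0.07041 / 0.30 = 0.2347 m/d
t = L / v = 3680 / 0.2347 = 15680 d
   = 15680 / 365 = 43.0 yr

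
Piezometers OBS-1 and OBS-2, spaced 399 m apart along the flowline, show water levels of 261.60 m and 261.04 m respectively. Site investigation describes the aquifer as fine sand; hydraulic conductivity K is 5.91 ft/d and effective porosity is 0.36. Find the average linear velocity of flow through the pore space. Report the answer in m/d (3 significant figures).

0.00702 m/d

Hydraulic gradient i = (261.60 − 261.04) / 399 = 0.56 / 399 = 0.001404
K = 5.91 ft/d × 0.3048 = 1.801 m/d
Specific discharge q = 1.801 × 0.001404 = 0.002528 m/d
v = Ki/n = 1.801·0.001404/0.36 = 0.007023 m/d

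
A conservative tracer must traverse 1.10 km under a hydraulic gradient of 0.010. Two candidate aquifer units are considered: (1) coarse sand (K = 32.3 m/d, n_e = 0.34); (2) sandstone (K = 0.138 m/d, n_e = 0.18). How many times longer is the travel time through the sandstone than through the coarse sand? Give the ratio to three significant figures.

124

Unit 1 (coarse sand): v = 32.3×0.010/0.34 = 0.9500 m/d, t = 1100/0.9500 = 1158 d
Unit 2 (sandstone): v = 0.138×0.010/0.18 = 0.007667 m/d, t = 1100/0.007667 = 143500 d
t(sandstone) / t(coarse sand) = 143500/1158 = 124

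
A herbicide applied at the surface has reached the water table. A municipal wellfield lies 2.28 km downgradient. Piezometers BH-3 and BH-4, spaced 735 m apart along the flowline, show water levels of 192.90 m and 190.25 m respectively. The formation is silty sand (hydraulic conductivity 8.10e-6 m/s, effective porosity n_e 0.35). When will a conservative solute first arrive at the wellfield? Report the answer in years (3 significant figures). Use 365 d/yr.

866 years

Hydraulic gradient i = (192.90 − 190.25) / 735 = 2.65 / 735 = 0.003605
K = 8.10e-6 m/s × 86400 s/d = 0.6998 m/d
Specific discharge q = 0.6998 × 0.003605 = 0.002523 m/d
v = Ki/n = 0.6998·0.003605/0.35 = 0.007209 m/d
L = 2.28 km = 2280 m
t = L / v = 2280 / 0.007209 = 316300 d
   = 316300 / 365 = 866 yr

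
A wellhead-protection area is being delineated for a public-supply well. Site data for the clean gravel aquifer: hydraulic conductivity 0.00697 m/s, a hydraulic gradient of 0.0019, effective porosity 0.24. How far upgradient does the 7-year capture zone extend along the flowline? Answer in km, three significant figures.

K = 0.00697 m/s × 86400 s/d = 602.2 m/d
Darcy flux q = K·i = 602.2 × 0.0019 = 1.144 m/d
v_s = q/n_e = 1.144/0.24 = 4.767 m/d
T = 7 yr × 365 = 2555 d
L = v × T = 4.767 × 2555 = 12180 m
   = 12.2 km

12.2 km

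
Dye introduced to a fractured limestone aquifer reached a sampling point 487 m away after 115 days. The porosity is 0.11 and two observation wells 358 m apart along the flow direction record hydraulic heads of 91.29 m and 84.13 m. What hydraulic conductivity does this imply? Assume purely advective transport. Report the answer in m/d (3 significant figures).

Hydraulic gradient i = (91.29 − 84.13) / 358 = 7.16 / 358 = 0.02000
v = L / t = 487 / 115 = 4.235 m/d
K = v · n / i = 4.235 × 0.11 / 0.02000 = 23.3 m/d

23.3 m/d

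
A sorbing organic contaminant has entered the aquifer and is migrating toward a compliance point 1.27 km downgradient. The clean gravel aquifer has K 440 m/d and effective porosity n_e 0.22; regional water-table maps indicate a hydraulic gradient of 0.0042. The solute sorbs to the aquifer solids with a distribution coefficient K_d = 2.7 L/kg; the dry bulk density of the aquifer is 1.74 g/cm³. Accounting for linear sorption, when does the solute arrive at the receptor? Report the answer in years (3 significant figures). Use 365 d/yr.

9.26 years

Darcy flux q = K·i = 440 × 0.0042 = 1.848 m/d
v_s = q/n_e = 1.848/0.22 = 8.400 m/d
Retardation R = 1 + ρ_b·K_d/n = 1 + 1.74×2.7/0.22 = 22.35
Contaminant velocity v_c = v/R = 8.400/22.35 = 0.3758 m/d
L = 1.27 km = 1270 m
t = L/v_c = 1270/0.3758 = 3380 d
   = 3380/365 = 9.26 yr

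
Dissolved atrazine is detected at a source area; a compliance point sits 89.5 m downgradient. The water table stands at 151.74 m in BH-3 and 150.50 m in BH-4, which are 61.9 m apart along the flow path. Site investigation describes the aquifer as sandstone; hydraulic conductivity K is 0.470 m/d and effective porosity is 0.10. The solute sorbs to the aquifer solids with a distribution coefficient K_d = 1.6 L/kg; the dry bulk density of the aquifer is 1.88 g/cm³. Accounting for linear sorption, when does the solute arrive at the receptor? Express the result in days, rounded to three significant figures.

29500 days

Hydraulic gradient i = (151.74 − 150.50) / 61.9 = 1.24 / 61.9 = 0.02003
q = Ki = 0.470 × 0.02003 = 0.009415 m/d
Average linear velocity = 0.009415 / 0.10 = 0.09415 m/d
Retardation R = 1 + ρ_b·K_d/n = 1 + 1.88×1.6/0.10 = 31.08
Contaminant velocity v_c = v/R = 0.09415/31.08 = 0.003029 m/d
t = L/v_c = 89.5/0.003029 = 29540 d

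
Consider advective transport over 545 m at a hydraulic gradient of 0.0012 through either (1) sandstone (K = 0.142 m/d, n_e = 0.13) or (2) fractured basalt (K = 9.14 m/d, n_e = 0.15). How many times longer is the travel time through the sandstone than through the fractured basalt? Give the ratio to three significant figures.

55.8

Unit 1 (sandstone): v = 0.142×0.0012/0.13 = 0.001311 m/d, t = 545/0.001311 = 415800 d
Unit 2 (fractured basalt): v = 9.14×0.0012/0.15 = 0.07312 m/d, t = 545/0.07312 = 7454 d
t(sandstone) / t(fractured basalt) = 415800/7454 = 55.8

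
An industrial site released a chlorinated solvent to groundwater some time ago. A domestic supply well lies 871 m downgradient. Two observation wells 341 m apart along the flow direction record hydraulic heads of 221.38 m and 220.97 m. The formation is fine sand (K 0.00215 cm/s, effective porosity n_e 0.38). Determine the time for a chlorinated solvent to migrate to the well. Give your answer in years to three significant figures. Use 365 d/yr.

Hydraulic gradient i = (221.38 − 220.97) / 341 = 0.41 / 341 = 0.001202
K = 0.00215 cm/s × 864 = 1.858 m/d
q = Ki = 1.858 × 0.001202 = 0.002233 m/d
v = Ki/n = 1.858·0.001202/0.38 = 0.005878 m/d
t = L / v = 871 / 0.005878 = 148200 d
   = 148200 / 365 = 406 yr

406 years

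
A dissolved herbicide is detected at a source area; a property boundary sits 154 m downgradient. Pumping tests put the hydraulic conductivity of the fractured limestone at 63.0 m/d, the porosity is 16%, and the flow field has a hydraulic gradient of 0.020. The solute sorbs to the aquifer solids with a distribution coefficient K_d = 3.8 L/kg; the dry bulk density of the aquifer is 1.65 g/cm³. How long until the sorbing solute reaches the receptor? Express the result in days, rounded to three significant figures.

Darcy flux q = K·i = 63.0 × 0.020 = 1.260 m/d
Average linear velocity = 1.260 / 0.16 = 7.875 m/d
Retardation R = 1 + ρ_b·K_d/n = 1 + 1.65×3.8/0.16 = 40.19
Contaminant velocity v_c = v/R = 7.875/40.19 = 0.1960 m/d
t = L/v_c = 154/0.1960 = 785.9 d

786 days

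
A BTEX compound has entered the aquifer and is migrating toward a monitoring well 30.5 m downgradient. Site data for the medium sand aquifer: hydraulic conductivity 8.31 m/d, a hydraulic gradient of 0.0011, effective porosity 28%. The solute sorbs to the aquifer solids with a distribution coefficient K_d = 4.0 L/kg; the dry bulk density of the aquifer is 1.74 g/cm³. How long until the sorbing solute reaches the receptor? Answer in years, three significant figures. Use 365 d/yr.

Specific discharge q = 8.31 × 0.0011 = 0.009141 m/d
Average linear velocity = 0.009141 / 0.28 = 0.03265 m/d
Retardation R = 1 + ρ_b·K_d/n = 1 + 1.74×4.0/0.28 = 25.86
Contaminant velocity v_c = v/R = 0.03265/25.86 = 0.001263 m/d
t = L/v_c = 30.5/0.001263 = 24160 d
   = 24160/365 = 66.2 yr

66.2 years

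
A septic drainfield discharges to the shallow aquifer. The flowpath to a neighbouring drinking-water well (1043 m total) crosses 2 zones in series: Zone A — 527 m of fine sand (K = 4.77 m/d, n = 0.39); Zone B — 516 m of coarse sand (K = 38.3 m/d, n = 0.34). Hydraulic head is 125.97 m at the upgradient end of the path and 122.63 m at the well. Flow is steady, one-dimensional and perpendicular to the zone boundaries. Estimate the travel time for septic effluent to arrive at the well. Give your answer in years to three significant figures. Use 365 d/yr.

Total head drop ΔH = 125.97 − 122.63 = 3.34 m
Continuity: the same q passes through each zone, so ΔH = q·Σ(L_j/K_j) — the zones act as resistances in series.
Σ(L/K) = 527/4.77 + 516/38.3 = 110.5 + 13.47 = 124.0 d
q = ΔH / Σ(L/K) = 3.34 / 124.0 = 0.02695 m/d (same in every zone)
Zone A: v = q/n = 0.02695/0.39 = 0.06909 m/d → t_A = 527/0.06909 = 7628 d
Zone B: v = q/n = 0.02695/0.34 = 0.07925 m/d → t_B = 516/0.07925 = 6511 d
Total t = 7628 + 6511 = 14140 d
   = 14140 / 365 = 38.7 yr

38.7 years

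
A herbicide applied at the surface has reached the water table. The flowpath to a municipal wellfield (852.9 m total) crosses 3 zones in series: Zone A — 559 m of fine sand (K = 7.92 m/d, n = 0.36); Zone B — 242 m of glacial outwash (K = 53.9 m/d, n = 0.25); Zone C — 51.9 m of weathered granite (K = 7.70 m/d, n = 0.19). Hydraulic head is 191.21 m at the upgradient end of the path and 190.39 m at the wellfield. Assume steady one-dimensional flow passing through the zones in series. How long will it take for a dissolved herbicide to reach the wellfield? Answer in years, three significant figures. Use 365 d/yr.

Total head drop ΔH = 191.21 − 190.39 = 0.82 m
Continuity: the same q passes through each zone, so ΔH = q·Σ(L_j/K_j) — the zones act as resistances in series.
Σ(L/K) = 559/7.92 + 242/53.9 + 51.9/7.70 = 70.58 + 4.490 + 6.740 = 81.81 d
q = ΔH / Σ(L/K) = 0.82 / 81.81 = 0.01002 m/d (same in every zone)
Zone A: v = q/n = 0.01002/0.36 = 0.02784 m/d → t_A = 559/0.02784 = 20080 d
Zone B: v = q/n = 0.01002/0.25 = 0.04009 m/d → t_B = 242/0.04009 = 6036 d
Zone C: v = q/n = 0.01002/0.19 = 0.05275 m/d → t_C = 51.9/0.05275 = 983.8 d
Total t = 20080 + 6036 + 983.8 = 27100 d
   = 27100 / 365 = 74.2 yr

74.2 years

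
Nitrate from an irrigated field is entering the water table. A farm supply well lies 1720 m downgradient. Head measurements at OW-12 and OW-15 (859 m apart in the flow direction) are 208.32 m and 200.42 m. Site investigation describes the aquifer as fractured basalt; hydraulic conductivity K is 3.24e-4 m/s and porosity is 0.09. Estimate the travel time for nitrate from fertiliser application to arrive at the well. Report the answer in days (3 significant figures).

601 days

Hydraulic gradient i = (208.32 − 200.42) / 859 = 7.90 / 859 = 0.009197
K = 3.24e-4 m/s × 86400 s/d = 27.99 m/d
q = Ki = 27.99 × 0.009197 = 0.2574 m/d
Average linear velocity = 0.2574 / 0.09 = 2.861 m/d
t = L / v = 1720 / 2.861 = 601.3 d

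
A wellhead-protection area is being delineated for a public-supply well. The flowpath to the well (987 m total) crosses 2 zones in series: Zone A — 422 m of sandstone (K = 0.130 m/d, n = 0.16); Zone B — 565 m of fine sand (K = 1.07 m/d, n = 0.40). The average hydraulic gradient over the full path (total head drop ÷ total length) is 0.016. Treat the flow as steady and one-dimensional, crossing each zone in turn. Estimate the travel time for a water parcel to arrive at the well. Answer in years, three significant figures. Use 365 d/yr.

192 years

Steady 1-D flow in series ⇒ the Darcy flux q is identical in every zone and the zone head losses add (resistances L/K in series).
Σ(L/K) = 422/0.130 + 565/1.07 = 3246 + 528.0 = 3774 d
K_eq = L_total / Σ(L/K) = 987 / 3774 = 0.2615 m/d
q = K_eq · i = 0.2615 × 0.016 = 0.004184 m/d (same in every zone)
Zone A: v = q/n = 0.004184/0.16 = 0.02615 m/d → t_A = 422/0.02615 = 16140 d
Zone B: v = q/n = 0.004184/0.40 = 0.01046 m/d → t_B = 565/0.01046 = 54010 d
Total t = 16140 + 54010 = 70150 d
   = 70150 / 365 = 192 yr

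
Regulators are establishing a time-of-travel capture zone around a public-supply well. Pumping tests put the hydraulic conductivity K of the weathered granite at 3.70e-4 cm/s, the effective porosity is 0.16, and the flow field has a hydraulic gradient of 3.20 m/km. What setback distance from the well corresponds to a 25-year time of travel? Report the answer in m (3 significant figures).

58.3 m

K = 3.70e-4 cm/s × 864 = 0.3197 m/d
q = Ki = 0.3197 × 0.0032 = 0.001023 m/d
v = Ki/n = 0.3197·0.0032/0.16 = 0.006394 m/d
T = 25 yr × 365 = 9125 d
L = v × T = 0.006394 × 9125 = 58.34 m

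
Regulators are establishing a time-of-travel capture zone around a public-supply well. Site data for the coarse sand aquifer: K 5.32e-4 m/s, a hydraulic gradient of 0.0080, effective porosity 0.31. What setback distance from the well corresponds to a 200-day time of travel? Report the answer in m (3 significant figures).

K = 5.32e-4 m/s × 86400 s/d = 45.96 m/d
Specific discharge q = 45.96 × 0.0080 = 0.3677 m/d
Seepage velocity v = q / n = 0.3677 / 0.31 = 1.186 m/d
L = v × T = 1.186 × 200 = 237.2 m

237 m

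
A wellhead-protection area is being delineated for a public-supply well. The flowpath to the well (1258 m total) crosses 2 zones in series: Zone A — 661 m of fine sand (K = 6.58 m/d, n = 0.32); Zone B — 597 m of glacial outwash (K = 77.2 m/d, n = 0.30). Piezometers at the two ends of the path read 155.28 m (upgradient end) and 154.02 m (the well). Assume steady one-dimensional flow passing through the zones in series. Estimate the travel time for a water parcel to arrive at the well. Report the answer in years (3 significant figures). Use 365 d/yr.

91.9 years

Total head drop ΔH = 155.28 − 154.02 = 1.26 m
Continuity: the same q passes through each zone, so ΔH = q·Σ(L_j/K_j) — the zones act as resistances in series.
Σ(L/K) = 661/6.58 + 597/77.2 = 100.5 + 7.733 = 108.2 d
q = ΔH / Σ(L/K) = 1.26 / 108.2 = 0.01165 m/d (same in every zone)
Zone A: v = q/n = 0.01165/0.32 = 0.03639 m/d → t_A = 661/0.03639 = 18160 d
Zone B: v = q/n = 0.01165/0.30 = 0.03882 m/d → t_B = 597/0.03882 = 15380 d
Total t = 18160 + 15380 = 33540 d
   = 33540 / 365 = 91.9 yr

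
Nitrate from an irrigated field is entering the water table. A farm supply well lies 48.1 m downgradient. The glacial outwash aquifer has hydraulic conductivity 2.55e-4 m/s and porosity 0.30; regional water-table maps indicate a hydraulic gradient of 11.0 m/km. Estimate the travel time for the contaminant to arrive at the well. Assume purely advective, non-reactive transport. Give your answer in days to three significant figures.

59.5 days

K = 2.55e-4 m/s × 86400 s/d = 22.03 m/d
Darcy flux q = K·i = 22.03 × 0.011 = 0.2424 m/d
Average linear velocity = 0.2424 / 0.30 = 0.8078 m/d
t = L / v = 48.1 / 0.8078 = 59.54 d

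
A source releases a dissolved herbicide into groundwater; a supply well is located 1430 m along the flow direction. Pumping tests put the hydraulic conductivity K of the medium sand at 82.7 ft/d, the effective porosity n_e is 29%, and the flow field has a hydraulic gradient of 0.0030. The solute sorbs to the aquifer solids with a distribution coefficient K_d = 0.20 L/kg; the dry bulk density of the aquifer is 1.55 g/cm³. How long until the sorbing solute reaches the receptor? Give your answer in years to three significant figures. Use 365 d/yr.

K = 82.7 ft/d × 0.3048 = 25.21 m/d
Darcy flux q = K·i = 25.21 × 0.0030 = 0.07562 m/d
v_s = q/n_e = 0.07562/0.29 = 0.2608 m/d
Retardation R = 1 + ρ_b·K_d/n = 1 + 1.55×0.20/0.29 = 2.069
Contaminant velocity v_c = v/R = 0.2608/2.069 = 0.1260 m/d
t = L/v_c = 1430/0.1260 = 11350 d
   = 11350/365 = 31.1 yr

31.1 years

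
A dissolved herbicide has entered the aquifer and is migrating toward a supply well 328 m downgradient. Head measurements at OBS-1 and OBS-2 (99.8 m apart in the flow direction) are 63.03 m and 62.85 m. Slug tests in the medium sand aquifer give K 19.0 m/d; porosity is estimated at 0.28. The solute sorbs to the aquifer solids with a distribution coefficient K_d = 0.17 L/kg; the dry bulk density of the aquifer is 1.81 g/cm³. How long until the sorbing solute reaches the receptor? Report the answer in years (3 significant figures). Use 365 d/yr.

Hydraulic gradient i = (63.03 − 62.85) / 99.8 = 0.18 / 99.8 = 0.001804
q = Ki = 19.0 × 0.001804 = 0.03427 m/d
Seepage velocity v = q / n = 0.03427 / 0.28 = 0.1224 m/d
Retardation R = 1 + ρ_b·K_d/n = 1 + 1.81×0.17/0.28 = 2.099
Contaminant velocity v_c = v/R = 0.1224/2.099 = 0.05831 m/d
t = L/v_c = 328/0.05831 = 5625 d
   = 5625/365 = 15.4 yr

15.4 years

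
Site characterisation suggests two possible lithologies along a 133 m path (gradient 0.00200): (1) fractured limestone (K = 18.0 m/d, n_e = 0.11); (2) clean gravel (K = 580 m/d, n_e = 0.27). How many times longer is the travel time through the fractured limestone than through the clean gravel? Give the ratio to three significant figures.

13.1

Unit 1 (fractured limestone): v = 18.0×0.0020/0.11 = 0.3273 m/d, t = 133/0.3273 = 406.4 d
Unit 2 (clean gravel): v = 580×0.0020/0.27 = 4.296 m/d, t = 133/4.296 = 30.96 d
t(fractured limestone) / t(clean gravel) = 406.4/30.96 = 13.1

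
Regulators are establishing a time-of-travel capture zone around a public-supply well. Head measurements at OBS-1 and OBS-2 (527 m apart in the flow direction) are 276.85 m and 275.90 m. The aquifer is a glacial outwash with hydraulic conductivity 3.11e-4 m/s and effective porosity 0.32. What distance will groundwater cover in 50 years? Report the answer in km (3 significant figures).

Hydraulic gradient i = (276.85 − 275.90) / 527 = 0.95 / 527 = 0.001803
K = 3.11e-4 m/s × 86400 s/d = 26.87 m/d
Darcy flux q = K·i = 26.87 × 0.001803 = 0.04844 m/d
v = Ki/n = 26.87·0.001803/0.32 = 0.1514 m/d
T = 50 yr × 365 = 18250 d
L = v × T = 0.1514 × 18250 = 2762 m
   = 2.76 km

2.76 km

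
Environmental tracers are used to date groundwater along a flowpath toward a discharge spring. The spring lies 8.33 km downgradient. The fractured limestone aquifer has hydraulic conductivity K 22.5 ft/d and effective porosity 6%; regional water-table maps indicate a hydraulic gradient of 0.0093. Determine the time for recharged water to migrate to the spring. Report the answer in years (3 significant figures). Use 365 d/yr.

21.5 years

K = 22.5 ft/d × 0.3048 = 6.858 m/d
Darcy flux q = K·i = 6.858 × 0.0093 = 0.06378 m/d
Seepage velocity v = q / n = 0.06378 / 0.06 = 1.063 m/d
L = 8.33 km = 8330 m
t = L / v = 8330 / 1.063 = 7836 d
   = 7836 / 365 = 21.5 yr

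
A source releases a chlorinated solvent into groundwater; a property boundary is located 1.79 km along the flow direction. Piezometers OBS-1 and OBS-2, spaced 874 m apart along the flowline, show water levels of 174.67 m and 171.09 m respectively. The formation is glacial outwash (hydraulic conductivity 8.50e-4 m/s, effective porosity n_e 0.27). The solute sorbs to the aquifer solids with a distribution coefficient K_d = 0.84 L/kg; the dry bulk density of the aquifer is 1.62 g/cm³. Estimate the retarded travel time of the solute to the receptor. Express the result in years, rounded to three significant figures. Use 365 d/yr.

Hydraulic gradient i = (174.67 − 171.09) / 874 = 3.58 / 874 = 0.004096
K = 8.50e-4 m/s × 86400 s/d = 73.44 m/d
Darcy flux q = K·i = 73.44 × 0.004096 = 0.3008 m/d
Seepage velocity v = q / n = 0.3008 / 0.27 = 1.114 m/d
Retardation R = 1 + ρ_b·K_d/n = 1 + 1.62×0.84/0.27 = 6.040
Contaminant velocity v_c = v/R = 1.114/6.040 = 0.1845 m/d
L = 1.79 km = 1790 m
t = L/v_c = 1790/0.1845 = 9704 d
   = 9704/365 = 26.6 yr

26.6 years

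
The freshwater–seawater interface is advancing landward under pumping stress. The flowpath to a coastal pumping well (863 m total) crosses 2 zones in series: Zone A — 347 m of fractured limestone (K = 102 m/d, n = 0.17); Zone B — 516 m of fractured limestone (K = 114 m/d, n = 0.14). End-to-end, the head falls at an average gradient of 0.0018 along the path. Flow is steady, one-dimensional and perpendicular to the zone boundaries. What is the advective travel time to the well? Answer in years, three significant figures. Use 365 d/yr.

1.83 years

Steady 1-D flow in series ⇒ the Darcy flux q is identical in every zone and the zone head losses add (resistances L/K in series).
Σ(L/K) = 347/102 + 516/114 = 3.402 + 4.526 = 7.928 d
K_eq = L_total / Σ(L/K) = 863 / 7.928 = 108.9 m/d
q = K_eq · i = 108.9 × 0.0018 = 0.1959 m/d (same in every zone)
Zone A: v = q/n = 0.1959/0.17 = 1.153 m/d → t_A = 347/1.153 = 301.1 d
Zone B: v = q/n = 0.1959/0.14 = 1.400 m/d → t_B = 516/1.400 = 368.7 d
Total t = 301.1 + 368.7 = 669.8 d
   = 669.8 / 365 = 1.83 yr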